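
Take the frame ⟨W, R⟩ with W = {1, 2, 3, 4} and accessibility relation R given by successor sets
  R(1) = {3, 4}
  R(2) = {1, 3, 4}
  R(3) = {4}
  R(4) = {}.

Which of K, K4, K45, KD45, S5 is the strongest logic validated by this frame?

Transitive (axiom 4): yes — every two-step R-path is closed by a direct edge.
Euclidean (axiom 5): no — 1 R 4 and 1 R 3, but not 4 R 3.
Serial (axiom D): no — 4 has no R-successor.
Reflexive (axiom T): no — 1 is not related to itself.
So F validates K, K4; K45 would additionally require R to be Euclidean. The strongest is K4.

K4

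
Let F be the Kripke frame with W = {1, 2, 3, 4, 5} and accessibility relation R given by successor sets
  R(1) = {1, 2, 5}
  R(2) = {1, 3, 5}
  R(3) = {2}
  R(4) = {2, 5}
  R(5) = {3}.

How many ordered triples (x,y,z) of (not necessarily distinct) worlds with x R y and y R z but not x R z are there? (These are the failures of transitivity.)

11

Enumerating: (1,2,3), (1,5,3), (2,1,2), (2,3,2), (3,2,1), (3,2,3), (3,2,5), (4,2,1), (4,2,3), (4,5,3), (5,3,2).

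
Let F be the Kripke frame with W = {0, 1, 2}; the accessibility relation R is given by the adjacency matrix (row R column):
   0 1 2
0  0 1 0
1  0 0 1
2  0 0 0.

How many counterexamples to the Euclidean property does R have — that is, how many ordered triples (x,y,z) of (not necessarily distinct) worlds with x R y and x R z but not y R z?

Enumerating: (0,1,1), (1,2,2).

2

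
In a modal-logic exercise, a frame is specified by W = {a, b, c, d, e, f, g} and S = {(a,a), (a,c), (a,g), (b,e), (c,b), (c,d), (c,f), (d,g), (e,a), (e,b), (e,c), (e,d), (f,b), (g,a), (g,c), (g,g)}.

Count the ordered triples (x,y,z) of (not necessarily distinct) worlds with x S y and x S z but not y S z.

Enumerating: (a,c,a), (a,c,c), (a,c,g), (b,e,e), (c,b,b), (c,b,d), (c,b,f), (c,d,b), (c,d,d), (c,d,f), (c,f,d), (c,f,f), … and 16 more.
Total: 28.

28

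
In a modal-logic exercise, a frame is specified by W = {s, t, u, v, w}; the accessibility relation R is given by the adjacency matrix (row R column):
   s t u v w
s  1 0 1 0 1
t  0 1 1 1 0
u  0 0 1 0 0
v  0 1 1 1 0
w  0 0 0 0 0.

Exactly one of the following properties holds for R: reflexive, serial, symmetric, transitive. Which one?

transitive

Reflexive: no — w is not related to itself.
Serial: no — w has no R-successor.
Symmetric: no — s R u but not u R s.
Transitive: yes — every two-step R-path is closed by a direct edge.
Only transitive holds.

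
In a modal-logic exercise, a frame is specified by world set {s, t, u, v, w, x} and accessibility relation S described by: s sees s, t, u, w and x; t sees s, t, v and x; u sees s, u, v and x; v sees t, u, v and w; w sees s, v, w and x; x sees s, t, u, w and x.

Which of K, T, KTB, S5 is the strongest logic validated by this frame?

KTB

Reflexive (axiom T): yes — every world is S-related to itself.
Symmetric (axiom B): yes — every pair in S has its reverse in S.
Euclidean (axiom 5): no — s S t and s S u, but not t S u.
So F validates K, T, KTB; S5 would additionally require S to be Euclidean. The strongest is KTB.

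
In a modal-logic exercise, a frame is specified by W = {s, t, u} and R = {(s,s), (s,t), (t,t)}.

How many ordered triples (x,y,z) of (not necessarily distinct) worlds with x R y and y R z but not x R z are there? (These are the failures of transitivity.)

0

R is transitive; there are no such tuples.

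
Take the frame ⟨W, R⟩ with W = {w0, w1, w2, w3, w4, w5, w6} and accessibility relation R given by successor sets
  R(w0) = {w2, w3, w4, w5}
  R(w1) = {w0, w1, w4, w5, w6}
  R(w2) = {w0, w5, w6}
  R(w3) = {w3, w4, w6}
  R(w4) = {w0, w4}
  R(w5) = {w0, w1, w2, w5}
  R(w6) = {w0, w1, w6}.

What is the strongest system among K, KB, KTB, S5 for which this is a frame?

K

Symmetric (axiom B): no — w0 R w3 but not w3 R w0.
Reflexive (axiom T): no — w0 is not related to itself.
Euclidean (axiom 5): no — w0 R w2 and w0 R w3, but not w2 R w3.
So F validates K; KB would additionally require R to be symmetric. The strongest is K.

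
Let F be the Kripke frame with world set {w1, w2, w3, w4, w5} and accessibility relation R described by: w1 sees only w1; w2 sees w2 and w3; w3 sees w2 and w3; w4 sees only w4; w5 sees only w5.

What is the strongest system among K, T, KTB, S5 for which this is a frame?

S5

Reflexive (axiom T): yes — every world is R-related to itself.
Symmetric (axiom B): yes — every pair in R has its reverse in R.
Euclidean (axiom 5): yes — any two successors of a common world are R-related.
So F validates K, T, KTB, S5. The strongest is S5.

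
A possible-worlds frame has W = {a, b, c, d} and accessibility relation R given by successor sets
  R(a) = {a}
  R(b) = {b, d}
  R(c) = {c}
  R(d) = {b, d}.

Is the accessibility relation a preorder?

Reflexive: yes — every world is R-related to itself.
Transitive: yes — every two-step R-path is closed by a direct edge.
So R is a preorder.

Yes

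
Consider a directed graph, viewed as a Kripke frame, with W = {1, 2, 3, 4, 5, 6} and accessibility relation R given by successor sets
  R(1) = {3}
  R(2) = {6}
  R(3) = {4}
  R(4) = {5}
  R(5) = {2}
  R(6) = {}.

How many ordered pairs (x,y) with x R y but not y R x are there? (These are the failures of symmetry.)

5

Enumerating: (1,3), (2,6), (3,4), (4,5), (5,2).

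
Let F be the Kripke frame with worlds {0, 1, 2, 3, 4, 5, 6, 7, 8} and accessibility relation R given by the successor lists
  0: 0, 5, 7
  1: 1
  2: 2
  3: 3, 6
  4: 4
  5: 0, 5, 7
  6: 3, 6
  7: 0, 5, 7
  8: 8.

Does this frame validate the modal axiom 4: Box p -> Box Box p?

The schema 4 characterises exactly the transitive frames.
Transitive: yes — every two-step R-path is closed by a direct edge.

Yes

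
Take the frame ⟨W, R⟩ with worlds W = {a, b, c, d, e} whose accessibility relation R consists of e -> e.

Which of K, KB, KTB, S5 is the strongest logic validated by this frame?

Symmetric (axiom B): yes — every pair in R has its reverse in R.
Reflexive (axiom T): no — a is not related to itself.
Euclidean (axiom 5): yes — any two successors of a common world are R-related.
So F validates K, KB; KTB would additionally require R to be reflexive. The strongest is KB.

KB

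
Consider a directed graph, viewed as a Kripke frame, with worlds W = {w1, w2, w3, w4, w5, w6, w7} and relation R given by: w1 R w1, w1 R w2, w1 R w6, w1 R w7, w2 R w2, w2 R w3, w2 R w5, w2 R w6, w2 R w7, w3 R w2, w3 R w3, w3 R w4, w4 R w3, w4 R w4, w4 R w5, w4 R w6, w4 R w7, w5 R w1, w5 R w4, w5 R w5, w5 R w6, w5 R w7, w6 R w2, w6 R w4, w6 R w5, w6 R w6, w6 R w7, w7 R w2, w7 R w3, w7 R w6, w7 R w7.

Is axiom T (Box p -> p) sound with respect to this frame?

Axiom T corresponds to the accessibility relation being reflexive.
Reflexive: yes — every world is R-related to itself.

Yes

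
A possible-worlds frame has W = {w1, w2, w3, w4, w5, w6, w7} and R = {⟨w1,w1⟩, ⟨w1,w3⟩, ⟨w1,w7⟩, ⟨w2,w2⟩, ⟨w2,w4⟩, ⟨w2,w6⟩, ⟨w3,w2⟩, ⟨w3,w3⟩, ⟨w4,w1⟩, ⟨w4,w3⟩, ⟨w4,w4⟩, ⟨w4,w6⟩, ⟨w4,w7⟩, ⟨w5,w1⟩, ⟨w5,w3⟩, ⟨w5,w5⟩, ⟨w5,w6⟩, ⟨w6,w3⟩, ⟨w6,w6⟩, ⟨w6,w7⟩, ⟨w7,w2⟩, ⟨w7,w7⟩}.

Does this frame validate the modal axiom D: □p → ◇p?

Yes

By correspondence theory, D is valid on a frame iff R is serial.
Serial: yes — every world has a successor (e.g. w1 R w1).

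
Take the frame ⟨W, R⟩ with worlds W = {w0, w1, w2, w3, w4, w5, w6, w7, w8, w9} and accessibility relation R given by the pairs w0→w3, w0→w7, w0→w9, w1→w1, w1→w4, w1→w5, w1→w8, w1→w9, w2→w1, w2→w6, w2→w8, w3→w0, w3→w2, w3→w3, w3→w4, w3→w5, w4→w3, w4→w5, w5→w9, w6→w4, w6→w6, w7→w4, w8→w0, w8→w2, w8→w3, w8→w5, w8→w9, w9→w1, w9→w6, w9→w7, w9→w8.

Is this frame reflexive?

Reflexive: no — w0 is not related to itself.

No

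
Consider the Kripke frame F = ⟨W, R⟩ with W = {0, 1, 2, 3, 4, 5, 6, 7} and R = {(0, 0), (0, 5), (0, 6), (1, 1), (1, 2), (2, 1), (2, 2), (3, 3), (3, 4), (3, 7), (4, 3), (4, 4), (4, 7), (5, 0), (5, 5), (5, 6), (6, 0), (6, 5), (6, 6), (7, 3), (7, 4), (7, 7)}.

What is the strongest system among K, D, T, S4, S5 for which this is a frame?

S5

Serial (axiom D): yes — every world has a successor (e.g. 0 R 0).
Reflexive (axiom T): yes — every world is R-related to itself.
Transitive (axiom 4): yes — every two-step R-path is closed by a direct edge.
Euclidean (axiom 5): yes — any two successors of a common world are R-related.
So F validates K, D, T, S4, S5. The strongest is S5.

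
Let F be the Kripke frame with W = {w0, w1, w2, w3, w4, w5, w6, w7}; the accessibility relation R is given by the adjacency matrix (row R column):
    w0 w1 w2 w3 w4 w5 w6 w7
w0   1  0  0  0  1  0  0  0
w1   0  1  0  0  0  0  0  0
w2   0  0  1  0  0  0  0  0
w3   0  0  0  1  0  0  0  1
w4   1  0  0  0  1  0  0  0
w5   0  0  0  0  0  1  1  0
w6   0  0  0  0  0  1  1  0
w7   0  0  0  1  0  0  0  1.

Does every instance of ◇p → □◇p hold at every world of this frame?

Axiom 5 corresponds to the accessibility relation being Euclidean.
Euclidean: yes — any two successors of a common world are R-related.

Yes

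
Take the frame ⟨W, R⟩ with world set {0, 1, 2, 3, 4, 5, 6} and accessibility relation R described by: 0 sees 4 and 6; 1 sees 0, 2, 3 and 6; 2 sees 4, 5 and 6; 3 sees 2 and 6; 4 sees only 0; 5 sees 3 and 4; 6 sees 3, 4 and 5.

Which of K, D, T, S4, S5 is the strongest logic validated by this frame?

D

Serial (axiom D): yes — every world has a successor (e.g. 0 R 4).
Reflexive (axiom T): no — 0 is not related to itself.
Transitive (axiom 4): no — 0 R 6 and 6 R 3, but not 0 R 3.
Euclidean (axiom 5): no — 0 R 4 and 0 R 6, but not 4 R 6.
So F validates K, D; T would additionally require R to be reflexive. The strongest is D.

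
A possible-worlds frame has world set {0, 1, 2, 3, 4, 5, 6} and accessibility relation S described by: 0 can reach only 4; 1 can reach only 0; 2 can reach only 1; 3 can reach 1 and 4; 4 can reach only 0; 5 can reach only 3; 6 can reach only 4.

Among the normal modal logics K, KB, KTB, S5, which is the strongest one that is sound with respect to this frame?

K

Symmetric (axiom B): no — 1 S 0 but not 0 S 1.
Reflexive (axiom T): no — 0 is not related to itself.
Euclidean (axiom 5): no — 3 S 1 and 3 S 4, but not 1 S 4.
So F validates K; KB would additionally require S to be symmetric. The strongest is K.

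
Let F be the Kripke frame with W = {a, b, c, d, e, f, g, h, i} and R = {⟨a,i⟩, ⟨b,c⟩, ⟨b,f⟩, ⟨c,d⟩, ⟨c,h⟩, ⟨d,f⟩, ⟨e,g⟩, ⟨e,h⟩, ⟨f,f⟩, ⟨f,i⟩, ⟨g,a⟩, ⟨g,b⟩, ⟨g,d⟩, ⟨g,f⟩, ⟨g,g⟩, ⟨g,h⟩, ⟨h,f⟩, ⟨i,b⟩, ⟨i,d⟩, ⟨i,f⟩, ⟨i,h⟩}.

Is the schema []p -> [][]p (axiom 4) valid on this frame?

No

The schema 4 characterises exactly the transitive frames.
Transitive: no — a R i and i R b, but not a R b.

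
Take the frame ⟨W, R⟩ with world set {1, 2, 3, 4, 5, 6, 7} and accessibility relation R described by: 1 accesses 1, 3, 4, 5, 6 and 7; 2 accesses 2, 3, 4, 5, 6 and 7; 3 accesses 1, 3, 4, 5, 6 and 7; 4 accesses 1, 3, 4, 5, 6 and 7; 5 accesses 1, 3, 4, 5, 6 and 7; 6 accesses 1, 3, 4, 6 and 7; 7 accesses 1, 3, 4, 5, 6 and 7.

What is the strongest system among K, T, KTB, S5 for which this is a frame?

Reflexive (axiom T): yes — every world is R-related to itself.
Symmetric (axiom B): no — 2 R 3 but not 3 R 2.
Euclidean (axiom 5): no — 1 R 6 and 1 R 5, but not 6 R 5.
So F validates K, T; KTB would additionally require R to be symmetric. The strongest is T.

T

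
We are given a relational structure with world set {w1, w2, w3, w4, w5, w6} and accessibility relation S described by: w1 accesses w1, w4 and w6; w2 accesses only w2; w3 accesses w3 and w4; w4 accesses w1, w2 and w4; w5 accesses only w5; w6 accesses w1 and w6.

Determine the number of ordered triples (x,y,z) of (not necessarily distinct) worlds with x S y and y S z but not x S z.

Enumerating: (w1,w4,w2), (w3,w4,w1), (w3,w4,w2), (w4,w1,w6), (w6,w1,w4).

5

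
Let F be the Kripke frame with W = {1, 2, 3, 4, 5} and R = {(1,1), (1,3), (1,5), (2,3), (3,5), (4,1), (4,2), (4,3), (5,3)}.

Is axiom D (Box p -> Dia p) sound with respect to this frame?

The schema D characterises exactly the serial frames.
Serial: yes — every world has a successor (e.g. 1 R 1).

Yes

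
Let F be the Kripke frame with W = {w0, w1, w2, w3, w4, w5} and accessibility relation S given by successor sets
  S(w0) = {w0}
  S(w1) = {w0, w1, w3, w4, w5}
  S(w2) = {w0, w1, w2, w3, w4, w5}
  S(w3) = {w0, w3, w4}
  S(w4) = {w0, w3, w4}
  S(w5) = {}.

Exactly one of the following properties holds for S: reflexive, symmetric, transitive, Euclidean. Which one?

Reflexive: no — w5 is not related to itself.
Symmetric: no — w1 S w0 but not w0 S w1.
Transitive: yes — every two-step S-path is closed by a direct edge.
Euclidean: no — w1 S w0 and w1 S w3, but not w0 S w3.
Only transitive holds.

transitive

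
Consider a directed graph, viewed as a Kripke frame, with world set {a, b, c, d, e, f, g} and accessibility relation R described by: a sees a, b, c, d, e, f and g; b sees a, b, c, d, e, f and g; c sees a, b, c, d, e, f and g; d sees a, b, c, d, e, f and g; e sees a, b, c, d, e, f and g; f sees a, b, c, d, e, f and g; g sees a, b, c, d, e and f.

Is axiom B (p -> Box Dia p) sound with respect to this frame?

Yes

The schema B characterises exactly the symmetric frames.
Symmetric: yes — every pair in R has its reverse in R.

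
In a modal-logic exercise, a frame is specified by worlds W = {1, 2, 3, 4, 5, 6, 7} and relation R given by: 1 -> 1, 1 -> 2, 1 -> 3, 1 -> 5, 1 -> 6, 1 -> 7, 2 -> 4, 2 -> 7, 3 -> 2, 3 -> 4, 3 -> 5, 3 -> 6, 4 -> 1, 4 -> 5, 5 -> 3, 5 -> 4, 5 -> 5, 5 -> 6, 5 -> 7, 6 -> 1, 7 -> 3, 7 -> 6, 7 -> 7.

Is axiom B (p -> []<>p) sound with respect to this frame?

The schema B characterises exactly the symmetric frames.
Symmetric: no — 1 R 2 but not 2 R 1.

No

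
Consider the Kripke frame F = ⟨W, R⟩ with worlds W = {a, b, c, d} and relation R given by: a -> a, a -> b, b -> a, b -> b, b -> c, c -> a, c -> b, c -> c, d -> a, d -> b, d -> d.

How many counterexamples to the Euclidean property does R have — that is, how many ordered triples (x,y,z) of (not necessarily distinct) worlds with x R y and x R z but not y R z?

4

Enumerating: (b,a,c), (c,a,c), (d,a,d), (d,b,d).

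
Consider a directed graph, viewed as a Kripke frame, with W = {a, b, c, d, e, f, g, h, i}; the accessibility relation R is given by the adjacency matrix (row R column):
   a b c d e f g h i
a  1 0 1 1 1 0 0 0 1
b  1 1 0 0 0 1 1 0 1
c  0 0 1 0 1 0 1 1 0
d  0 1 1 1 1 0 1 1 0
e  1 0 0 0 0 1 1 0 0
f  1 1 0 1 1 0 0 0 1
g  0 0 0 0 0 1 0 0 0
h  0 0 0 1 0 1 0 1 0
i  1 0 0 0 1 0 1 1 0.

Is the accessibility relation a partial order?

No

Reflexive: no — e is not related to itself.
Transitive: no — a R c and c R g, but not a R g.
Antisymmetric: no — a R e and e R a with a ≠ e.
So R is not a partial order.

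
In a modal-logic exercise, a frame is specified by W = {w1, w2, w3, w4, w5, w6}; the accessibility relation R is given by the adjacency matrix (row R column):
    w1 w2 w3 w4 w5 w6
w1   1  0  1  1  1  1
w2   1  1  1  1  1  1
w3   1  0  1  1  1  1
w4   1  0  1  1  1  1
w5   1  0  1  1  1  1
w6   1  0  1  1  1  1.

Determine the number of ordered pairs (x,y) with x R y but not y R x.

5

Enumerating: (w2,w1), (w2,w3), (w2,w4), (w2,w5), (w2,w6).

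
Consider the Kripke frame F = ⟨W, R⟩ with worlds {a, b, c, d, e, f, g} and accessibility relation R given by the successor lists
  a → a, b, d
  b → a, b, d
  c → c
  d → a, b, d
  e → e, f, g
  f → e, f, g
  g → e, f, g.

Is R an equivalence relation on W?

Reflexive: yes — every world is R-related to itself.
Symmetric: yes — every pair in R has its reverse in R.
Transitive: yes — every two-step R-path is closed by a direct edge.
So R is an equivalence relation.

Yes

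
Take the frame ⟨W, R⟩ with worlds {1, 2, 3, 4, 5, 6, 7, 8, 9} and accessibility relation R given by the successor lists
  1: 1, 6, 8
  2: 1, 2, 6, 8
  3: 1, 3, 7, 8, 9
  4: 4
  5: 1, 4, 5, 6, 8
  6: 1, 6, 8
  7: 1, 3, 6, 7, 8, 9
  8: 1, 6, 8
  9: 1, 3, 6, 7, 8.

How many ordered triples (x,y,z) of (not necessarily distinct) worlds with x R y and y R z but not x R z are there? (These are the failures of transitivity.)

6

Enumerating: (3,1,6), (3,7,6), (3,8,6), (3,9,6), (9,3,9), (9,7,9).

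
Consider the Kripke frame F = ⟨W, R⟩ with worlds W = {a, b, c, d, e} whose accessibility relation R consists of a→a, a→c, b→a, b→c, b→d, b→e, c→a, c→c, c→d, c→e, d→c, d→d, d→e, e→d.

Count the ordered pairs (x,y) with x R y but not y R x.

Enumerating: (b,a), (b,c), (b,d), (b,e), (c,e).

5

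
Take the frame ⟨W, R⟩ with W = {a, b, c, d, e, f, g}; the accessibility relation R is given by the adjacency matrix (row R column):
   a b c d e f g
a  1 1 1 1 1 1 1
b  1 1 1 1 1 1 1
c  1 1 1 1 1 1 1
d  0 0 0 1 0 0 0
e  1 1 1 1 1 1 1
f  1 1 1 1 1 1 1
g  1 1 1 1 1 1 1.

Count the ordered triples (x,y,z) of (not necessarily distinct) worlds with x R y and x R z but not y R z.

36

Enumerating: (a,d,a), (a,d,b), (a,d,c), (a,d,e), (a,d,f), (a,d,g), (b,d,a), (b,d,b), (b,d,c), (b,d,e), (b,d,f), (b,d,g), … and 24 more.
Total: 36.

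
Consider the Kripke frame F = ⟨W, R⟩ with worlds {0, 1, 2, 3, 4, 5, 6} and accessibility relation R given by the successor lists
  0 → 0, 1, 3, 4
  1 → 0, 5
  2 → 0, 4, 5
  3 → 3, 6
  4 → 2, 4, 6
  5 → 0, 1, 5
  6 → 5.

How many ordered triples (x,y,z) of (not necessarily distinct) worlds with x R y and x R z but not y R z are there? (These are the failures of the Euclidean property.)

Enumerating: (0,1,1), (0,1,3), (0,1,4), (0,3,0), (0,3,1), (0,3,4), (0,4,0), (0,4,1), (0,4,3), (1,0,5), (2,0,5), (2,4,0), … and 11 more.
Total: 23.

23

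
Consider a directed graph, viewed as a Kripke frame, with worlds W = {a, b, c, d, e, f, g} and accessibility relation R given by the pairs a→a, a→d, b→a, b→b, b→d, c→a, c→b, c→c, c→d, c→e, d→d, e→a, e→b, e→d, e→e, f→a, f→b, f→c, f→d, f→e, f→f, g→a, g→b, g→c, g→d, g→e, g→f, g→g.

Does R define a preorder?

Reflexive: yes — every world is R-related to itself.
Transitive: yes — every two-step R-path is closed by a direct edge.
So R is a preorder.

Yes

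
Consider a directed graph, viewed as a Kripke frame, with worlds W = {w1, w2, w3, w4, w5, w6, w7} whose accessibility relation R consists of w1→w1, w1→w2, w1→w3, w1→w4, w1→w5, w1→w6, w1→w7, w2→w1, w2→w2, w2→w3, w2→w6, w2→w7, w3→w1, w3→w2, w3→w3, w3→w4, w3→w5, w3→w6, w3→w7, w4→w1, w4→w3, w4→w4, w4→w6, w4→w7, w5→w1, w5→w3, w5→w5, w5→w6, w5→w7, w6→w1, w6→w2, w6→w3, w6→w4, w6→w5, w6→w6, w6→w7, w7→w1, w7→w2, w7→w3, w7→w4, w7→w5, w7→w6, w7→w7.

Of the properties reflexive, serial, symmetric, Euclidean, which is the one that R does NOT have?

Reflexive: yes — every world is R-related to itself.
Serial: yes — every world has a successor (e.g. w1 R w1).
Symmetric: yes — every pair in R has its reverse in R.
Euclidean: no — w1 R w2 and w1 R w4, but not w2 R w4.
Only Euclidean fails.

Euclidean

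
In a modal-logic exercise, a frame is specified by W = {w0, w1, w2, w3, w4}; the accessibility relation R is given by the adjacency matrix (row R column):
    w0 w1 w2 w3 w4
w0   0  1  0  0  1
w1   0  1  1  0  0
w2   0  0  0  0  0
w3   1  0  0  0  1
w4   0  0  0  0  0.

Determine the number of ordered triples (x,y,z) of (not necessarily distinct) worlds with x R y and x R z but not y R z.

Enumerating: (w0,w1,w4), (w0,w4,w1), (w0,w4,w4), (w1,w2,w1), (w1,w2,w2), (w3,w0,w0), (w3,w4,w0), (w3,w4,w4).

8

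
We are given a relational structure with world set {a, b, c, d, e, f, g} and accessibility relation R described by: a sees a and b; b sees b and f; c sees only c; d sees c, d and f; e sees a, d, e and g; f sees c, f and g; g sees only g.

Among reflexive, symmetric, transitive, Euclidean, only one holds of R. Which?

Reflexive: yes — every world is R-related to itself.
Symmetric: no — a R b but not b R a.
Transitive: no — a R b and b R f, but not a R f.
Euclidean: no — d R c and d R f, but not c R f.
Only reflexive holds.

reflexive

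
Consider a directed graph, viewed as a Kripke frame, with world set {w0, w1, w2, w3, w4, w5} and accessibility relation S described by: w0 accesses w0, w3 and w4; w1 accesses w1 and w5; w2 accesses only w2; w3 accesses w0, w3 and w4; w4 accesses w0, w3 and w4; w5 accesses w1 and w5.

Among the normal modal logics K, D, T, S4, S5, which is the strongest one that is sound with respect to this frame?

Serial (axiom D): yes — every world has a successor (e.g. w0 S w0).
Reflexive (axiom T): yes — every world is S-related to itself.
Transitive (axiom 4): yes — every two-step S-path is closed by a direct edge.
Euclidean (axiom 5): yes — any two successors of a common world are S-related.
So F validates K, D, T, S4, S5. The strongest is S5.

S5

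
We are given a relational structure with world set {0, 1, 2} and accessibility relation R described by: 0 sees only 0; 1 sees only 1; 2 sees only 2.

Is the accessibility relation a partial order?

Yes

Reflexive: yes — every world is R-related to itself.
Transitive: yes — every two-step R-path is closed by a direct edge.
Antisymmetric: yes — no distinct pair is related both ways.
So R is a partial order.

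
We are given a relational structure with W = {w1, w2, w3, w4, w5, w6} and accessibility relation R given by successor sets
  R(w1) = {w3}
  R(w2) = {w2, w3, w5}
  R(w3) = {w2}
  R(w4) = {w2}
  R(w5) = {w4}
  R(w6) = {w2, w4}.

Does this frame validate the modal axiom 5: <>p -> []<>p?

By correspondence theory, 5 is valid on a frame iff R is Euclidean.
Euclidean: no — w2 R w3 and w2 R w5, but not w3 R w5.

No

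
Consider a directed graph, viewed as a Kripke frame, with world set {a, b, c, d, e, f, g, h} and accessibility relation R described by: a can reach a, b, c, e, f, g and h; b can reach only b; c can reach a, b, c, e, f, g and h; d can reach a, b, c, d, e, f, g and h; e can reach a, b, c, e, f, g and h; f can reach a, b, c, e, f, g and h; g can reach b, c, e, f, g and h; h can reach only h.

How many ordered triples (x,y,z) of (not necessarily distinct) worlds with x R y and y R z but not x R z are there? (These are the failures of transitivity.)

3

Enumerating: (g,c,a), (g,e,a), (g,f,a).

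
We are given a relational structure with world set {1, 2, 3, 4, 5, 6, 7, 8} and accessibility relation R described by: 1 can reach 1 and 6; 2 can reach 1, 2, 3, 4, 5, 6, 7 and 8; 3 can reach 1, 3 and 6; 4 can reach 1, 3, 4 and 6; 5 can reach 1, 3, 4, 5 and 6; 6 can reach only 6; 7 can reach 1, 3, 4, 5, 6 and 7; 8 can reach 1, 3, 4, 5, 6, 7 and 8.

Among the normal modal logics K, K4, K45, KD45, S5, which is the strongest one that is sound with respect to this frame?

K4

Transitive (axiom 4): yes — every two-step R-path is closed by a direct edge.
Euclidean (axiom 5): no — 2 R 1 and 2 R 3, but not 1 R 3.
Serial (axiom D): yes — every world has a successor (e.g. 1 R 1).
Reflexive (axiom T): yes — every world is R-related to itself.
So F validates K, K4; K45 would additionally require R to be Euclidean. The strongest is K4.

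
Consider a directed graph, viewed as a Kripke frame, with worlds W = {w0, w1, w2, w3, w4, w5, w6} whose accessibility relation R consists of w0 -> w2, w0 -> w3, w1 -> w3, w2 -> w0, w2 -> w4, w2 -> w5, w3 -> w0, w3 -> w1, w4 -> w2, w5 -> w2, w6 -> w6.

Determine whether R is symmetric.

Symmetric: yes — every pair in R has its reverse in R.

Yes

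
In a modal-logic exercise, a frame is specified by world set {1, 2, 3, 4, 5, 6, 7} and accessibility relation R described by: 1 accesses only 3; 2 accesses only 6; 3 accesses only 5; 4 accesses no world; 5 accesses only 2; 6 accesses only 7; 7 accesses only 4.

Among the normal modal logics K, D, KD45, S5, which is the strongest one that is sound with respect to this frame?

Serial (axiom D): no — 4 has no R-successor.
Euclidean (axiom 5): no — 1 R 3 and 1 R 3, but not 3 R 3.
Transitive (axiom 4): no — 1 R 3 and 3 R 5, but not 1 R 5.
Reflexive (axiom T): no — 1 is not related to itself.
So F validates K; D would additionally require R to be serial. The strongest is K.

K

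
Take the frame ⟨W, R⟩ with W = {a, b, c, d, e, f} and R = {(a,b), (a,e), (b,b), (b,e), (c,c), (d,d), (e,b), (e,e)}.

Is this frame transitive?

Transitive: yes — every two-step R-path is closed by a direct edge.

Yes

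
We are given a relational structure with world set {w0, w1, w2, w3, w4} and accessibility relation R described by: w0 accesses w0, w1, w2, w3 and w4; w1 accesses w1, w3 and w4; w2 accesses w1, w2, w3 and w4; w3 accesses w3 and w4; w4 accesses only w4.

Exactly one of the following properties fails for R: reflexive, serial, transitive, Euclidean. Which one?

Reflexive: yes — every world is R-related to itself.
Serial: yes — every world has a successor (e.g. w0 R w0).
Transitive: yes — every two-step R-path is closed by a direct edge.
Euclidean: no — w0 R w1 and w0 R w2, but not w1 R w2.
Only Euclidean fails.

Euclidean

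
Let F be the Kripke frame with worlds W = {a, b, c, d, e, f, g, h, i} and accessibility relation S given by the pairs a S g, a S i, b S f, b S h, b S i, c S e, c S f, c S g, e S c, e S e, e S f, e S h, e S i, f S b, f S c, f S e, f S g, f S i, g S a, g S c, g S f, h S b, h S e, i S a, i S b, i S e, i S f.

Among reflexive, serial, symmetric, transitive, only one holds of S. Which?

symmetric

Reflexive: no — a is not related to itself.
Serial: no — d has no S-successor.
Symmetric: yes — every pair in S has its reverse in S.
Transitive: no — a S g and g S c, but not a S c.
Only symmetric holds.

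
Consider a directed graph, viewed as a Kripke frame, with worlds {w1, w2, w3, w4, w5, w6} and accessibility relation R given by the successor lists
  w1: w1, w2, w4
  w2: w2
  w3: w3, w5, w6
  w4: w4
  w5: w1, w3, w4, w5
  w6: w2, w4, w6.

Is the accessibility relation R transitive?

No

Transitive: no — w3 R w5 and w5 R w1, but not w3 R w1.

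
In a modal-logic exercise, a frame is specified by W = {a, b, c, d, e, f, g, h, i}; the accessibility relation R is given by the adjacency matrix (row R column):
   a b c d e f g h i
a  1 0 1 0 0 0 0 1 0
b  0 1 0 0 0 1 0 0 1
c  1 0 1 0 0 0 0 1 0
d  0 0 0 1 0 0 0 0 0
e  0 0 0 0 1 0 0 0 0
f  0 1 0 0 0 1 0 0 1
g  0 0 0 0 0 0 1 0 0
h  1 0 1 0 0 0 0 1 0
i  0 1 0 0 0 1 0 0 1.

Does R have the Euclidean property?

Yes

Euclidean: yes — any two successors of a common world are R-related.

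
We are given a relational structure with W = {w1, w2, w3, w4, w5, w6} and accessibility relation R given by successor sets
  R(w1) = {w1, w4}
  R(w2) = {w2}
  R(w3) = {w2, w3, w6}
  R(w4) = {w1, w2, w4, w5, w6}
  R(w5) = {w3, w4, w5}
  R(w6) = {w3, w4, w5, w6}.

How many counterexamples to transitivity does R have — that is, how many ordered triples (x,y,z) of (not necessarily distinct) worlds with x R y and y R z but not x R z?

Enumerating: (w1,w4,w2), (w1,w4,w5), (w1,w4,w6), (w3,w6,w4), (w3,w6,w5), (w4,w5,w3), (w4,w6,w3), (w5,w3,w2), (w5,w3,w6), (w5,w4,w1), (w5,w4,w2), (w5,w4,w6), (w6,w3,w2), (w6,w4,w1), (w6,w4,w2).

15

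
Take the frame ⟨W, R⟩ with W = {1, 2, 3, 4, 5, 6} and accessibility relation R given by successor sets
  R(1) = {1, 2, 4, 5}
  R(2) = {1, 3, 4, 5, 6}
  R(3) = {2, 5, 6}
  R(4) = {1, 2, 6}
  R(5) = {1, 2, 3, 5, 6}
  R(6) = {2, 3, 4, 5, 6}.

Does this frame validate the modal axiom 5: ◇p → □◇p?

By correspondence theory, 5 is valid on a frame iff R is Euclidean.
Euclidean: no — 1 R 4 and 1 R 5, but not 4 R 5.

No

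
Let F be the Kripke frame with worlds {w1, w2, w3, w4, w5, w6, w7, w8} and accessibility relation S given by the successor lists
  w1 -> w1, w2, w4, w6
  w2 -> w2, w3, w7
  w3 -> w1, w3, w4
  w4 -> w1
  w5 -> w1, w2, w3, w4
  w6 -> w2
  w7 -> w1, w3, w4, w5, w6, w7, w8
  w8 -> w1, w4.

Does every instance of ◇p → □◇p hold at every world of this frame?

The schema 5 characterises exactly the Euclidean frames.
Euclidean: no — w1 S w2 and w1 S w4, but not w2 S w4.

No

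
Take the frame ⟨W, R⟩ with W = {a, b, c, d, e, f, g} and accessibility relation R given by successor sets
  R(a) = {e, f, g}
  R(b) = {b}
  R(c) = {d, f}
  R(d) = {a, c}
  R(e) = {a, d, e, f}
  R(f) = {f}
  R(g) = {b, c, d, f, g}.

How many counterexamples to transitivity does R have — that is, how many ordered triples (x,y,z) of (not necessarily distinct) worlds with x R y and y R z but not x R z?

Enumerating: (a,e,a), (a,e,d), (a,g,b), (a,g,c), (a,g,d), (c,d,a), (c,d,c), (d,a,e), (d,a,f), (d,a,g), (d,c,d), (d,c,f), (e,a,g), (e,d,c), (g,d,a).

15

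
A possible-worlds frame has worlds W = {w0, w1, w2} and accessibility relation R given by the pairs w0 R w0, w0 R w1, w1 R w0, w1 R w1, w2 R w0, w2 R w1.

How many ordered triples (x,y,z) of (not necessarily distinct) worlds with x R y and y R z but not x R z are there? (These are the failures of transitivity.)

R is transitive; there are no such tuples.

0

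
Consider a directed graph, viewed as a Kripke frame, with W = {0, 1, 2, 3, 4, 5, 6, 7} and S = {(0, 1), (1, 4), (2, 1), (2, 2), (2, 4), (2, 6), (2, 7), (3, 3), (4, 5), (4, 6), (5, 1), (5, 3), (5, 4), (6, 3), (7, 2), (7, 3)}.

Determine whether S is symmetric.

Symmetric: no — 0 S 1 but not 1 S 0.

No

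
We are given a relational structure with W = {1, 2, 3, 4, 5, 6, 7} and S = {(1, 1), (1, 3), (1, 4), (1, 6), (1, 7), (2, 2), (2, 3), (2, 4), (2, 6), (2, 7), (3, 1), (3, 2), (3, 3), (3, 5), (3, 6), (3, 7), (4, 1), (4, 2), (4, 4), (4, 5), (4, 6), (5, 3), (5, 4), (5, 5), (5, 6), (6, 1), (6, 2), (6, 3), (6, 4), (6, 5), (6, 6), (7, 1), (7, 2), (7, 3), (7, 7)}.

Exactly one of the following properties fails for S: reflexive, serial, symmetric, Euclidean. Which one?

Reflexive: yes — every world is S-related to itself.
Serial: yes — every world has a successor (e.g. 1 S 1).
Symmetric: yes — every pair in S has its reverse in S.
Euclidean: no — 1 S 3 and 1 S 4, but not 3 S 4.
Only Euclidean fails.

Euclidean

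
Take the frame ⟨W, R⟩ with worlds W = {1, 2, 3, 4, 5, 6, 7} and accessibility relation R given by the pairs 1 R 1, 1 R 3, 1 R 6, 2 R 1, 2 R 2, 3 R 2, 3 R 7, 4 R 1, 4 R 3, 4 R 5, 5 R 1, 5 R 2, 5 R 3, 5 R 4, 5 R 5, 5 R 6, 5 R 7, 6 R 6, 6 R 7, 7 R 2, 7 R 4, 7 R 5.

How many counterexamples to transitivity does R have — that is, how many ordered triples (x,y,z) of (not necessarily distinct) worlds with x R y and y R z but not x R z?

25

Enumerating: (1,3,2), (1,3,7), (1,6,7), (2,1,3), (2,1,6), (3,2,1), (3,7,4), (3,7,5), (4,1,6), (4,3,2), (4,3,7), (4,5,2), … and 13 more.
Total: 25.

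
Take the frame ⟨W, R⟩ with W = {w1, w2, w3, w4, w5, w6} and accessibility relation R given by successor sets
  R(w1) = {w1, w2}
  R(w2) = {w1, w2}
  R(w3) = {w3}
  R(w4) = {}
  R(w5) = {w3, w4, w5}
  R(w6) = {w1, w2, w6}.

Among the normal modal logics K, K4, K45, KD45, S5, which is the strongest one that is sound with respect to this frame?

K4

Transitive (axiom 4): yes — every two-step R-path is closed by a direct edge.
Euclidean (axiom 5): no — w5 R w3 and w5 R w4, but not w3 R w4.
Serial (axiom D): no — w4 has no R-successor.
Reflexive (axiom T): no — w4 is not related to itself.
So F validates K, K4; K45 would additionally require R to be Euclidean. The strongest is K4.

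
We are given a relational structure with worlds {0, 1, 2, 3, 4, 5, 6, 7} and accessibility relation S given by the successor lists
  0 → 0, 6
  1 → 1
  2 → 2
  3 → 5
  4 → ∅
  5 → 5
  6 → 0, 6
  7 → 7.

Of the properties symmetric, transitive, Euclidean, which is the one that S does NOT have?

symmetric

Symmetric: no — 3 S 5 but not 5 S 3.
Transitive: yes — every two-step S-path is closed by a direct edge.
Euclidean: yes — any two successors of a common world are S-related.
Only symmetric fails.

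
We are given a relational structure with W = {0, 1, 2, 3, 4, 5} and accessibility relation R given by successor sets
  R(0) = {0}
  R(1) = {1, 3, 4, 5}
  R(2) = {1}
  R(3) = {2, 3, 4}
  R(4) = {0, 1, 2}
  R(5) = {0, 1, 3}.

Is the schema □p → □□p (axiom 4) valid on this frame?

By correspondence theory, 4 is valid on a frame iff R is transitive.
Transitive: no — 1 R 3 and 3 R 2, but not 1 R 2.

No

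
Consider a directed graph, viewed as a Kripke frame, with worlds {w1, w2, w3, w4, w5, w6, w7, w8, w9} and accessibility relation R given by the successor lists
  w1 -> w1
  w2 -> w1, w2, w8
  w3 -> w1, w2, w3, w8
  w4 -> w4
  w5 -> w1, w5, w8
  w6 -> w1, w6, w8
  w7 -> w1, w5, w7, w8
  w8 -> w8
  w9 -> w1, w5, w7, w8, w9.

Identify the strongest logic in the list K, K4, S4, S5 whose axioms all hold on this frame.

S4

Transitive (axiom 4): yes — every two-step R-path is closed by a direct edge.
Reflexive (axiom T): yes — every world is R-related to itself.
Euclidean (axiom 5): no — w2 R w1 and w2 R w8, but not w1 R w8.
So F validates K, K4, S4; S5 would additionally require R to be Euclidean. The strongest is S4.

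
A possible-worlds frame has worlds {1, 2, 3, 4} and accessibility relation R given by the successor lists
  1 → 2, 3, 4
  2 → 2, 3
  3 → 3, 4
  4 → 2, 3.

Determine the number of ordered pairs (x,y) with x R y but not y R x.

5

Enumerating: (1,2), (1,3), (1,4), (2,3), (4,2).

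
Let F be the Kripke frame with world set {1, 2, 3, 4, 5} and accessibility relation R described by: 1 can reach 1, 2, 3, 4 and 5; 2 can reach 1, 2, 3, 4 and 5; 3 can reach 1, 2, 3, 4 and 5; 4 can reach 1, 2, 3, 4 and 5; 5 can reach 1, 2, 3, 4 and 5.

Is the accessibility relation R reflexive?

Yes

Reflexive: yes — every world is R-related to itself.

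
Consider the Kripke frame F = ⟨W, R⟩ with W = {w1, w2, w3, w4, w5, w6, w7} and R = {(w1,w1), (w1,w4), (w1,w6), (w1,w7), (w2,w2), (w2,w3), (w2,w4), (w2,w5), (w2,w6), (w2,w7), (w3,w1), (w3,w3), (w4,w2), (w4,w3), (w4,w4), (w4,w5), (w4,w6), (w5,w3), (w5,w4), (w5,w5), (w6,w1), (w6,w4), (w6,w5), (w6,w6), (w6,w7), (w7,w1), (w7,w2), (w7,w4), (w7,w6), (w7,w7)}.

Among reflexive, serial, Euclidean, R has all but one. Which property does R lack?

Reflexive: yes — every world is R-related to itself.
Serial: yes — every world has a successor (e.g. w1 R w1).
Euclidean: no — w1 R w4 and w1 R w7, but not w4 R w7.
Only Euclidean fails.

Euclidean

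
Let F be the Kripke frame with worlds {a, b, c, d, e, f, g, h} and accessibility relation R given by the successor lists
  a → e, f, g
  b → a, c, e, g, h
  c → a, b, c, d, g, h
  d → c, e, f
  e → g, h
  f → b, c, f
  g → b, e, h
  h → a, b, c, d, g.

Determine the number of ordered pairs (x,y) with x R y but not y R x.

Enumerating: (a,e), (a,f), (a,g), (b,a), (b,e), (c,a), (c,g), (d,e), (d,f), (e,h), (f,b), (f,c), (h,a), (h,d).

14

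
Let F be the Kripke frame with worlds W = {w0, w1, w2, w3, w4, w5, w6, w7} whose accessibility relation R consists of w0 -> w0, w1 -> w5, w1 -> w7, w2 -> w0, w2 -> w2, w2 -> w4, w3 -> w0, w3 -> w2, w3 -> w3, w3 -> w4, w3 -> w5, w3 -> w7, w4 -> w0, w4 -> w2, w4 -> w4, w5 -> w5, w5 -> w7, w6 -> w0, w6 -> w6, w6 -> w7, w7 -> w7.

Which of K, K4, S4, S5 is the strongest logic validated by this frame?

K4

Transitive (axiom 4): yes — every two-step R-path is closed by a direct edge.
Reflexive (axiom T): no — w1 is not related to itself.
Euclidean (axiom 5): no — w1 R w7 and w1 R w5, but not w7 R w5.
So F validates K, K4; S4 would additionally require R to be reflexive. The strongest is K4.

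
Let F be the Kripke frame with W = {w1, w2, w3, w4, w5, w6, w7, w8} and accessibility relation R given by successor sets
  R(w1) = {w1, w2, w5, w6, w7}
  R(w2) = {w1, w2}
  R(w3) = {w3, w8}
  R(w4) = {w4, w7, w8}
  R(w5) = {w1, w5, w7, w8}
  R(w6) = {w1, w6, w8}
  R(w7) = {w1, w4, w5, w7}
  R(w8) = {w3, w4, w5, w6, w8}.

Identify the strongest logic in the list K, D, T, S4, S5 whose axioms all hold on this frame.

T

Serial (axiom D): yes — every world has a successor (e.g. w1 R w1).
Reflexive (axiom T): yes — every world is R-related to itself.
Transitive (axiom 4): no — w1 R w5 and w5 R w8, but not w1 R w8.
Euclidean (axiom 5): no — w1 R w2 and w1 R w5, but not w2 R w5.
So F validates K, D, T; S4 would additionally require R to be transitive. The strongest is T.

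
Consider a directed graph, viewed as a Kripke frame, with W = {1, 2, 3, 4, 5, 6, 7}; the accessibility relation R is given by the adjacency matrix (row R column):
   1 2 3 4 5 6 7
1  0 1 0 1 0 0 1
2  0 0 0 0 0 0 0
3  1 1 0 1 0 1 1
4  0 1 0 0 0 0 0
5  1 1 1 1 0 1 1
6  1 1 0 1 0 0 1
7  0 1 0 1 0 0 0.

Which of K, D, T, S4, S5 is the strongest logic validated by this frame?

K

Serial (axiom D): no — 2 has no R-successor.
Reflexive (axiom T): no — 1 is not related to itself.
Transitive (axiom 4): yes — every two-step R-path is closed by a direct edge.
Euclidean (axiom 5): no — 1 R 2 and 1 R 4, but not 2 R 4.
So F validates K; D would additionally require R to be serial. The strongest is K.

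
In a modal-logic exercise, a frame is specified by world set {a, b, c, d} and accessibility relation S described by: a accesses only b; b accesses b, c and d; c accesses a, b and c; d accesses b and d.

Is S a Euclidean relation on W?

Euclidean: no — b S c and b S d, but not c S d.

No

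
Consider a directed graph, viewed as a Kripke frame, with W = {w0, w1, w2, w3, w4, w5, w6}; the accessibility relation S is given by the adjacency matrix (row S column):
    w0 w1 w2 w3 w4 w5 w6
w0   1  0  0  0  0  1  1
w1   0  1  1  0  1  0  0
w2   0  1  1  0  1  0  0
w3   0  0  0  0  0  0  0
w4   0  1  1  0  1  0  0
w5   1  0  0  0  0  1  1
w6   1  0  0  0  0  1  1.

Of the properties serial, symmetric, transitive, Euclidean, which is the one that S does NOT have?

serial

Serial: no — w3 has no S-successor.
Symmetric: yes — every pair in S has its reverse in S.
Transitive: yes — every two-step S-path is closed by a direct edge.
Euclidean: yes — any two successors of a common world are S-related.
Only serial fails.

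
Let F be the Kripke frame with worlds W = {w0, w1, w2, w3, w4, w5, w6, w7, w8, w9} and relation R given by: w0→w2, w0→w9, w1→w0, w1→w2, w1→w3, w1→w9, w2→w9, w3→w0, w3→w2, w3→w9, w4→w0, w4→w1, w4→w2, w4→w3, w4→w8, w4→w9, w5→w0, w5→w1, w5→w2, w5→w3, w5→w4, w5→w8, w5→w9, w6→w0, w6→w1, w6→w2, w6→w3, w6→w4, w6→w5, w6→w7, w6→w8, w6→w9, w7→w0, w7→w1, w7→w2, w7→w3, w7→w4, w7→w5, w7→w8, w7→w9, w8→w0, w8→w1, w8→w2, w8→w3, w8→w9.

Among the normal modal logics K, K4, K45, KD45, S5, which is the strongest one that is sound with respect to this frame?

K4

Transitive (axiom 4): yes — every two-step R-path is closed by a direct edge.
Euclidean (axiom 5): no — w0 R w9 and w0 R w2, but not w9 R w2.
Serial (axiom D): no — w9 has no R-successor.
Reflexive (axiom T): no — w0 is not related to itself.
So F validates K, K4; K45 would additionally require R to be Euclidean. The strongest is K4.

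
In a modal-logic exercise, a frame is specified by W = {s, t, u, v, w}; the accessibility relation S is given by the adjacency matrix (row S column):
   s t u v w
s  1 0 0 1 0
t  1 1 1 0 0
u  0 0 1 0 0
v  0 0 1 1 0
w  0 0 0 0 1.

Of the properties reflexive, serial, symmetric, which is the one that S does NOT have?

Reflexive: yes — every world is S-related to itself.
Serial: yes — every world has a successor (e.g. s S s).
Symmetric: no — s S v but not v S s.
Only symmetric fails.

symmetric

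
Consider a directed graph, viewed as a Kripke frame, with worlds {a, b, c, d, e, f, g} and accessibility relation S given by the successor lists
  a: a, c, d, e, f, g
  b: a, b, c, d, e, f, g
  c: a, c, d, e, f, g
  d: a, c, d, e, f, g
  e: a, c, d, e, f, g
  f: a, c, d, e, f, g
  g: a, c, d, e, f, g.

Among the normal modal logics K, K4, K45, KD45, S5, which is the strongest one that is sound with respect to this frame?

K4

Transitive (axiom 4): yes — every two-step S-path is closed by a direct edge.
Euclidean (axiom 5): no — b S a and b S b, but not a S b.
Serial (axiom D): yes — every world has a successor (e.g. a S a).
Reflexive (axiom T): yes — every world is S-related to itself.
So F validates K, K4; K45 would additionally require S to be Euclidean. The strongest is K4.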